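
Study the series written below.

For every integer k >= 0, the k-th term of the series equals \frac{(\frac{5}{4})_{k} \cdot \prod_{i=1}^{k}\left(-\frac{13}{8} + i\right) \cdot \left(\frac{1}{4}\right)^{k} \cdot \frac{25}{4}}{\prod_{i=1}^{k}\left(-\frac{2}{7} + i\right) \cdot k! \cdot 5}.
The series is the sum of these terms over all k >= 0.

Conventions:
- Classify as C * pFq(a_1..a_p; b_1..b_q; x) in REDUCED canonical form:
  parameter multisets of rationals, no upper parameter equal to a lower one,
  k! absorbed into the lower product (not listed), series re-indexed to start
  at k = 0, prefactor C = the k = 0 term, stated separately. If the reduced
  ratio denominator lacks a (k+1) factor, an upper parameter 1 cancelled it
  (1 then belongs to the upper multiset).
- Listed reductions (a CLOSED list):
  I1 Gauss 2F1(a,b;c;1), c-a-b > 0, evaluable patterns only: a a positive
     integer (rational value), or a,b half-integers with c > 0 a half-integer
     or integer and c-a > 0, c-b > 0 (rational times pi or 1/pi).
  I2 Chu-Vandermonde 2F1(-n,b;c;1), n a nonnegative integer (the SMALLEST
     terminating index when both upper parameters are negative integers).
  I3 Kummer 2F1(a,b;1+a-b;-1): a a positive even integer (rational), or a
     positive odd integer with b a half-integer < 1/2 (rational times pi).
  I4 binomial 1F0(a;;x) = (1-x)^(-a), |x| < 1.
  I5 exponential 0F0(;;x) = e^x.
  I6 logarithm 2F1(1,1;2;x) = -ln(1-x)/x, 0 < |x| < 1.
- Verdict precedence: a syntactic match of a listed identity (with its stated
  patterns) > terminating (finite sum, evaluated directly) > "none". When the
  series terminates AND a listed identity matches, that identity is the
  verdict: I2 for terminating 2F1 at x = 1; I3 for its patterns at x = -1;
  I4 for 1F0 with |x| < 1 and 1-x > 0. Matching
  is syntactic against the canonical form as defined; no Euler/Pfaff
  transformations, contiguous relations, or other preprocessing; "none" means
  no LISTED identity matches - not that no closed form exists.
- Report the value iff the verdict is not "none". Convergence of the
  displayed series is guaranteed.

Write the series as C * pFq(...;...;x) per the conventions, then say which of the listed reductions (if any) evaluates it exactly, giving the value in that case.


Classification (C = \frac{5}{4}): 2F1 with upper {-\frac{5}{8}, \frac{5}{4}}, lower {\frac{5}{7}}, argument x = \frac{1}{4}. Verdict: none here - no I1-I6 shape fits x = \frac{1}{4} with lower {\frac{5}{7}}.

The tell: t_0 being \frac{5}{4}, the constant factors (C = 5/4, x = 1/4) combine into one prefactor.
Consecutive-term ratio: r(k) = \frac{1}{4} * (k-\frac{5}{8}) (k+\frac{5}{4}) / [(k+\frac{5}{7}) (k+1)] ; factor over Q: parameters, x = \frac{1}{4}, and C = \frac{5}{4}.


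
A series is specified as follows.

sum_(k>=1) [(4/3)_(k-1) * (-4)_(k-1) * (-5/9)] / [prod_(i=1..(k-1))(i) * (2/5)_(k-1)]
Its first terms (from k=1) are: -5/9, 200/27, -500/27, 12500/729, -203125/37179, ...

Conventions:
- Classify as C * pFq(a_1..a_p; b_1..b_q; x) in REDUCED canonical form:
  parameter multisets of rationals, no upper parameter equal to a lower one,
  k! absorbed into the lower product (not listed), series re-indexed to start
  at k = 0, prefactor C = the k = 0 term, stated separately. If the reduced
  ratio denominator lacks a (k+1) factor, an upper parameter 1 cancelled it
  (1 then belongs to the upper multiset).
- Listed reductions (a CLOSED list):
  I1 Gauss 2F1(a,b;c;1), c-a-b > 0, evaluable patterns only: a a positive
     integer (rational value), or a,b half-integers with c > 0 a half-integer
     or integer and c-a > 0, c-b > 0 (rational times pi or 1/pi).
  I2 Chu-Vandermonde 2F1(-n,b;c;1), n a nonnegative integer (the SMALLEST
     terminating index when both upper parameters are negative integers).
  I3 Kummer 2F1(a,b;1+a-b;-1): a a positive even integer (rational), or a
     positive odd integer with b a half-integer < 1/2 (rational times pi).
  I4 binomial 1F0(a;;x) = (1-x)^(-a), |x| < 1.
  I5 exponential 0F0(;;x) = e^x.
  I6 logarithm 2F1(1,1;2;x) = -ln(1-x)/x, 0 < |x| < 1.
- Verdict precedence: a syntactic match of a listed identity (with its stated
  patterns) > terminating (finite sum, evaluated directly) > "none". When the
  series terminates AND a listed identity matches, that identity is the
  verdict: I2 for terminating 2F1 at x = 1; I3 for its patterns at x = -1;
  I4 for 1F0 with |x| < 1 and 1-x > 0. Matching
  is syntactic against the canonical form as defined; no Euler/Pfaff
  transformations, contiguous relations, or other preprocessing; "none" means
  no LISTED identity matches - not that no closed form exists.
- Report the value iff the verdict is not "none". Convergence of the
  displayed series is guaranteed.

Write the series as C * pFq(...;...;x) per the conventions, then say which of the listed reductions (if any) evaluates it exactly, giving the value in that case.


With C = -5/9: the canonical form is 2F1(-4, 4/3; 2/5; 1). Verdict (x = 1): Chu-Vandermonde (I2) applies (terminating 2F1 at x = 1 with n = 4, b = 4/3, c = 2/5). Its exact value is 620/37179.

First insight: from the first term -5/9: the product of the first k integers (prefactor -5/9) is k!.
Consecutive-term ratio: r(k) = 1 * (k-4) (k+4/3) / [(k+2/5) (k+1)] - poly over poly, x = 1 from leading terms; C = -5/9 at k = 0.


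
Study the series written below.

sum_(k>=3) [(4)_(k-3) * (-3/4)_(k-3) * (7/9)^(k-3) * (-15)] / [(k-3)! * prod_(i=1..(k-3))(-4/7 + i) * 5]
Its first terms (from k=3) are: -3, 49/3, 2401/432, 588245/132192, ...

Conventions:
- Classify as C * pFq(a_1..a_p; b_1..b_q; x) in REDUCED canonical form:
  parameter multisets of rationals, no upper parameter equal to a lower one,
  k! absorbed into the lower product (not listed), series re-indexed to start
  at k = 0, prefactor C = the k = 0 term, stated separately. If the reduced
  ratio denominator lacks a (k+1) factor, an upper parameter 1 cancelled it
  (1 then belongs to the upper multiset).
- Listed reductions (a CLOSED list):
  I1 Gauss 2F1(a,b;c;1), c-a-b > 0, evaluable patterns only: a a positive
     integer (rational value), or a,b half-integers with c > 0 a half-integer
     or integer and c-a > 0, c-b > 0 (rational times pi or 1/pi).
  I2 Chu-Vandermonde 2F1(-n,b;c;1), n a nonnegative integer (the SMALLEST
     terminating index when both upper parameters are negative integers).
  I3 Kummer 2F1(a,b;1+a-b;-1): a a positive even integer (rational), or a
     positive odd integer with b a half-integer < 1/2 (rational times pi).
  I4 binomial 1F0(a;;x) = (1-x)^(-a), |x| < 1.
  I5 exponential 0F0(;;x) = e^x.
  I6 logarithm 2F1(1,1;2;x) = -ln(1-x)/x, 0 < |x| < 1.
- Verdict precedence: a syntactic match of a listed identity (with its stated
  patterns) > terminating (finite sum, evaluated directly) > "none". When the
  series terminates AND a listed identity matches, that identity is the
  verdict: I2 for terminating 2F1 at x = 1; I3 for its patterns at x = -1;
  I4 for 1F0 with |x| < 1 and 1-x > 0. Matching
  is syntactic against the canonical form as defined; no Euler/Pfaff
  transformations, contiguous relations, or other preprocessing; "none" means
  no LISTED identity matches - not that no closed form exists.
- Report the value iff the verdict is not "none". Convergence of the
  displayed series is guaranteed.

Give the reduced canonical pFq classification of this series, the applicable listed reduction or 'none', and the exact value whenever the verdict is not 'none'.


At argument 7/9: a 2F1 with upper {-3/4, 4}, lower {3/7}, scaled by C = -3. Verdict: none (x = 7/9): each listed identity misses the multisets {-3/4, 4} ; {3/7}.

Key observation: t_0 = -3 here, and the constant factors (prefactor -3) combine into one prefactor.
Step ratio: r(k) = (7/9) * (k-3/4) (k+4) / [(k+3/7) (k+1)] - rational in k. x = (7/9); t_0 = -3; negate the roots.


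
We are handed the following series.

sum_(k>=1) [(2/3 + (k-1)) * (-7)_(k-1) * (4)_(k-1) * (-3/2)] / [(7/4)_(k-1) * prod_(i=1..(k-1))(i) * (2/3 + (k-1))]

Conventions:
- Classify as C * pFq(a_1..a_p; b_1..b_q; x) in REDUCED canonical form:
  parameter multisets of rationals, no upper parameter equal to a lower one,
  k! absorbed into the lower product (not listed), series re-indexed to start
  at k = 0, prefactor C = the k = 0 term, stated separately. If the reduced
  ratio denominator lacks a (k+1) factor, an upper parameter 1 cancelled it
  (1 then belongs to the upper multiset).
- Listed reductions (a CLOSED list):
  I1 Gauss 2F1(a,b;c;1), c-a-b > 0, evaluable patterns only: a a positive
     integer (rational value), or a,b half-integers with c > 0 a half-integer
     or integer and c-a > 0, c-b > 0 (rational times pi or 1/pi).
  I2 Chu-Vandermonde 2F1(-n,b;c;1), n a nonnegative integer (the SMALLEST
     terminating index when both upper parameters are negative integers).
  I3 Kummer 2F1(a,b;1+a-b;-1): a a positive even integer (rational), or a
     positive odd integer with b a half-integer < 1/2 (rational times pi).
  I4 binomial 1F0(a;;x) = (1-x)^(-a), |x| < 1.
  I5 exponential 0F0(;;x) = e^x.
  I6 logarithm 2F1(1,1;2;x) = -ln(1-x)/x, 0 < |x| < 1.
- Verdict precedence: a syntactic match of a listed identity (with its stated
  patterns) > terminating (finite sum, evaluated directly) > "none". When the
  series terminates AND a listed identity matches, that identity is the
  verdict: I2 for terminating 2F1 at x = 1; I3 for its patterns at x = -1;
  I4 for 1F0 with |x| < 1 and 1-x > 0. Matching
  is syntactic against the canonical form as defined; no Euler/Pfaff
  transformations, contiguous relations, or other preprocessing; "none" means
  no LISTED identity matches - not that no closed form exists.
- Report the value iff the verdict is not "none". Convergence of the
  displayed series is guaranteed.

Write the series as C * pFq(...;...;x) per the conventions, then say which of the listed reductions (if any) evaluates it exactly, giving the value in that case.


With C = -3/2: the canonical form is 2F1(-7, 4; 7/4; 1). Verdict: this is the Chu-Vandermonde identity I2 (terminating 2F1 at x = 1 with n = 7, b = 4, c = 7/4). Hence: 15/27094.

Structural cue: with t_0 = -3/2, the factor k + 2/3 cancels (top and bottom), leaving C = -3/2.
Step ratio: r(k) = 1 * (k-7) (k+4) / [(k+7/4) (k+1)] - rational; roots negated = parameters, x = 1, C = -3/2.


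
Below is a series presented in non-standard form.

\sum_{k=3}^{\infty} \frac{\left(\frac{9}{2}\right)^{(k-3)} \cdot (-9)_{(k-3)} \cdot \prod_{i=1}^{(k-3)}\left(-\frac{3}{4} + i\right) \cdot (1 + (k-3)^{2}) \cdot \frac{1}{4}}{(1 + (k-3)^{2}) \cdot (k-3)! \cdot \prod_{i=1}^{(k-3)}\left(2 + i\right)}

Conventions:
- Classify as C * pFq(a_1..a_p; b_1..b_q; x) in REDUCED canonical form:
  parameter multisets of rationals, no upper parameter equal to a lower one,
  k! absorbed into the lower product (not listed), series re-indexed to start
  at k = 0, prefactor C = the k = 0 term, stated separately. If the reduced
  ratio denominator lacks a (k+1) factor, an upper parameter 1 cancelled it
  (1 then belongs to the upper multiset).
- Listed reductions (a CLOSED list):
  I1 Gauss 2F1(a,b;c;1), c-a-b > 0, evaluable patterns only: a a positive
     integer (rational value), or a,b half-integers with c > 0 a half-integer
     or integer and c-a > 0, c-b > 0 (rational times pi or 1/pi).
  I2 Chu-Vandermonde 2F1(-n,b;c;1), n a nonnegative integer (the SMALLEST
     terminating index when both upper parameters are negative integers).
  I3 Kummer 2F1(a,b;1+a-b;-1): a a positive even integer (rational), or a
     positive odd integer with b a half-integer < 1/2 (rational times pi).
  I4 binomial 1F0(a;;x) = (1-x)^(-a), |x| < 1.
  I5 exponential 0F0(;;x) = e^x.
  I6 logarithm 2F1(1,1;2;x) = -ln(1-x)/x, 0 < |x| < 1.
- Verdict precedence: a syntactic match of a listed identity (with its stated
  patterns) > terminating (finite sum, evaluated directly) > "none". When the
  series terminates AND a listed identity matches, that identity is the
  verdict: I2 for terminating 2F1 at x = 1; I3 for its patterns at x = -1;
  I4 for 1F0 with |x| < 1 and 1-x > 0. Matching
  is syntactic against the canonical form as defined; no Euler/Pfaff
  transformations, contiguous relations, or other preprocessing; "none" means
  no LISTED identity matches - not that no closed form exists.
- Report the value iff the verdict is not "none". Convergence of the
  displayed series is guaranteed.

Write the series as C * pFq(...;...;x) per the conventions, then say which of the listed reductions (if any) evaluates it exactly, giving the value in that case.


Key observation: x = \frac{9}{2} and the lower running product (prefactor 1/4) is a rising factorial.
Step ratio: r(k) = \frac{9}{2} * (k-9) (k+\frac{1}{4}) / [(k+3) (k+1)] - rational in k. x = \frac{9}{2}; t_0 = \frac{1}{4}; negate the roots.

Classification (C = \frac{1}{4}): 2F1 with upper {-9, \frac{1}{4}}, lower {3}, argument x = \frac{9}{2}. Verdict: terminating - the sum ends at index 9 because -9 is a negative integer; exact evaluation follows. Hence: -\frac{606797085341}{68719476736}.


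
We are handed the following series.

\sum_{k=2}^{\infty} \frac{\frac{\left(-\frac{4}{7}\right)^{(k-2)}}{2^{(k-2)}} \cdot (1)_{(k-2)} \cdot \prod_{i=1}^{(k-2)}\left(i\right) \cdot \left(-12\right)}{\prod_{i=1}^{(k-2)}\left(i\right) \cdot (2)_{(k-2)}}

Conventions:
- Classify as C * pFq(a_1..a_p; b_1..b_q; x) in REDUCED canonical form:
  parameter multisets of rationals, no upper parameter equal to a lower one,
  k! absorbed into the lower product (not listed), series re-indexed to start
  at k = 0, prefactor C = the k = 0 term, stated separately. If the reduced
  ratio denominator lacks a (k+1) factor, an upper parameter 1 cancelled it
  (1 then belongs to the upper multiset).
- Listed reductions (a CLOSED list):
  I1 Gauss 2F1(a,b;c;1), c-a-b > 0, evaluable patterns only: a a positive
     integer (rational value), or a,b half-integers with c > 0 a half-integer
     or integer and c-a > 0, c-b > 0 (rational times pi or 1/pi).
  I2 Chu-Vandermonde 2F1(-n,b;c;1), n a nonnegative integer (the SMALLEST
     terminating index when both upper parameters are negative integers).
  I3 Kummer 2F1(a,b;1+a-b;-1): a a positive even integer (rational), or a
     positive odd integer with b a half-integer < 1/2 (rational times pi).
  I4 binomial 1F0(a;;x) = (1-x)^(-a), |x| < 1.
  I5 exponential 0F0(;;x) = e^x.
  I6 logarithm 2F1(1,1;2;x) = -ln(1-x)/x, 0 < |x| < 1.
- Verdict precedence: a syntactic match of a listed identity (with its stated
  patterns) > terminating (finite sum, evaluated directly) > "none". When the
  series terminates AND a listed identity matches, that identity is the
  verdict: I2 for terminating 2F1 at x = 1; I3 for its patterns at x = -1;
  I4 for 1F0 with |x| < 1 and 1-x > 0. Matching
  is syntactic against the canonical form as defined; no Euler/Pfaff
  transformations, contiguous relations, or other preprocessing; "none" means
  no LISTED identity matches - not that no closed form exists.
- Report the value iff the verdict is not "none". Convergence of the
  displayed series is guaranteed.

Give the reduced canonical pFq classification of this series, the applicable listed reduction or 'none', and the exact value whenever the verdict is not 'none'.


The series (x = -\frac{2}{7}) is 2F1: upper {1, 1}, lower {2}, prefactor -12. Verdict at x = -\frac{2}{7}: the logarithmic series (I6) matches (the logarithm: parameters (1,1;2), x = -\frac{2}{7}). Value: \left(-42\right) \cdot \ln\left(\frac{9}{7}\right).

Structural cue: t_0 = -12 here, and the running product (C = -12, x = -2/7) telescopes to a rising factorial.
Step ratio: r(k) = -\frac{2}{7} * (k+1) (k+1) / [(k+2) (k+1)] - poly over poly, x = -\frac{2}{7} from leading terms; C = -12 at k = 0.


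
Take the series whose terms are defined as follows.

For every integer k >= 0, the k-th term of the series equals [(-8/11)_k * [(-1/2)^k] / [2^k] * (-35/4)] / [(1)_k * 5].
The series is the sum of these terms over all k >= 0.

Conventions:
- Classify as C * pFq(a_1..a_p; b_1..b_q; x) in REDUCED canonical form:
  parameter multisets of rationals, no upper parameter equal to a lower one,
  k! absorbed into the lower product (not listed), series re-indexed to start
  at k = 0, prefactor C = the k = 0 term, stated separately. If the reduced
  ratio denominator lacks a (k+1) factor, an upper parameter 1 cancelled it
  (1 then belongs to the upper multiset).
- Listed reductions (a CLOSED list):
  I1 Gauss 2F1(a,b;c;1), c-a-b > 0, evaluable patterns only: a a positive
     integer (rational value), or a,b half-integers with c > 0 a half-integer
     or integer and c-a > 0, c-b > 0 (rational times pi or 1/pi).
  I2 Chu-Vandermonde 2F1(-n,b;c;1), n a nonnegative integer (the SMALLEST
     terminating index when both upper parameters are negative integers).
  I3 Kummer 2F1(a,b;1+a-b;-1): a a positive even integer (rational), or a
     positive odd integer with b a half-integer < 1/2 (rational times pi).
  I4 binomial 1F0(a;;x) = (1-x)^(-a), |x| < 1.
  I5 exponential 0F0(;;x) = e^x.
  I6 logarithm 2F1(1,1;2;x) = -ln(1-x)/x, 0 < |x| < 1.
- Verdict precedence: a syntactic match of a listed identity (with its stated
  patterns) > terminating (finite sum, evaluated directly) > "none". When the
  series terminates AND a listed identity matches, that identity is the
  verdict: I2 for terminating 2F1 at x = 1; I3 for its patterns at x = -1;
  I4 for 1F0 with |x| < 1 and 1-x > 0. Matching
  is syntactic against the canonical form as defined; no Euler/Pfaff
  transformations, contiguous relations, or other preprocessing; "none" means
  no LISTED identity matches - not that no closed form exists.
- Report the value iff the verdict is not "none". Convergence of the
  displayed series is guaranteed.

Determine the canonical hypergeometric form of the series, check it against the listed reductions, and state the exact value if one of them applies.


At argument -1/4: a 1F0 with upper {-8/11}, lower {-}, scaled by C = -7/4. Verdict: the binomial series (I4) fires (the 1F0 binomial series: exponent 8/11, x = -1/4). Its exact value is (-7/4) * (5/4)^(8/11).

The tell: t_0 being -7/4, the constant factors (C = -7/4, x = -1/4) combine into one prefactor.
Ratio: r(k) = (-1/4) * (k-8/11) / [(k+1)] - rational; roots negated = parameters, x = (-1/4), C = -7/4.


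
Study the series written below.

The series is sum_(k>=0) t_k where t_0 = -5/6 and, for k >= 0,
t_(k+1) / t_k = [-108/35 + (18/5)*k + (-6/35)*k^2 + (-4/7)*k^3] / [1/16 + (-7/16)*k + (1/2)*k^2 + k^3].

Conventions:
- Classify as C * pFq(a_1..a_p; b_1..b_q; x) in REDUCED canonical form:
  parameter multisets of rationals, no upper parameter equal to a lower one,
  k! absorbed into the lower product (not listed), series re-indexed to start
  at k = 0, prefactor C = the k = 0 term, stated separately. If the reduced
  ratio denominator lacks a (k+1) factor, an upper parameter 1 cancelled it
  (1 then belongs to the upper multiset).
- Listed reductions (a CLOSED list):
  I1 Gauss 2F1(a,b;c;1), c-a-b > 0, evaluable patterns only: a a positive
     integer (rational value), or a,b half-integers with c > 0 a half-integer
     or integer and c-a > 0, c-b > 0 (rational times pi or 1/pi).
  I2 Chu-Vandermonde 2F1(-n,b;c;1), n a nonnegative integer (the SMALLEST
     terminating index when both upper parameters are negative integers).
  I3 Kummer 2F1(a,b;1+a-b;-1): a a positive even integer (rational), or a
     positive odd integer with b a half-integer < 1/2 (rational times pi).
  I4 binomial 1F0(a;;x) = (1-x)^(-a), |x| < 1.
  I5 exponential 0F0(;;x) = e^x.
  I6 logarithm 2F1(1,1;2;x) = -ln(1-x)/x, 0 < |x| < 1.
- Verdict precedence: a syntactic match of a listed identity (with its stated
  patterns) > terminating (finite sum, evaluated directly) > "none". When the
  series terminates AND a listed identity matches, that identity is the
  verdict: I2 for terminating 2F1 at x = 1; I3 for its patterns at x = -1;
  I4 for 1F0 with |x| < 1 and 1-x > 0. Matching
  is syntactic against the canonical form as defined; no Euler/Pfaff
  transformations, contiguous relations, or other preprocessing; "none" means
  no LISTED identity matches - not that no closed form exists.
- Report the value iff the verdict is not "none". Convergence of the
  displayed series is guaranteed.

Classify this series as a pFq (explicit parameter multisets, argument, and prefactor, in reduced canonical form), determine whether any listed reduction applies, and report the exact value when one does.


At argument -4/7: a 3F2 with upper {-3/2, -6/5, 3}, lower {-1/4, -1/4}, scaled by C = -5/6. Verdict: none. Every listed pattern misses the 3F2 form at -4/7, upper {-3/2, -6/5, 3}.

Key observation: x = (-4/7) and factor the ratio over Q (C = -5/6): negated roots = parameters.
Consecutive-term ratio: r(k) = (-4/7) * (k-3/2) (k-6/5) (k+3) / [(k-1/4) (k-1/4) (k+1)] - rational; roots negated = parameters, x = (-4/7), C = -5/6.


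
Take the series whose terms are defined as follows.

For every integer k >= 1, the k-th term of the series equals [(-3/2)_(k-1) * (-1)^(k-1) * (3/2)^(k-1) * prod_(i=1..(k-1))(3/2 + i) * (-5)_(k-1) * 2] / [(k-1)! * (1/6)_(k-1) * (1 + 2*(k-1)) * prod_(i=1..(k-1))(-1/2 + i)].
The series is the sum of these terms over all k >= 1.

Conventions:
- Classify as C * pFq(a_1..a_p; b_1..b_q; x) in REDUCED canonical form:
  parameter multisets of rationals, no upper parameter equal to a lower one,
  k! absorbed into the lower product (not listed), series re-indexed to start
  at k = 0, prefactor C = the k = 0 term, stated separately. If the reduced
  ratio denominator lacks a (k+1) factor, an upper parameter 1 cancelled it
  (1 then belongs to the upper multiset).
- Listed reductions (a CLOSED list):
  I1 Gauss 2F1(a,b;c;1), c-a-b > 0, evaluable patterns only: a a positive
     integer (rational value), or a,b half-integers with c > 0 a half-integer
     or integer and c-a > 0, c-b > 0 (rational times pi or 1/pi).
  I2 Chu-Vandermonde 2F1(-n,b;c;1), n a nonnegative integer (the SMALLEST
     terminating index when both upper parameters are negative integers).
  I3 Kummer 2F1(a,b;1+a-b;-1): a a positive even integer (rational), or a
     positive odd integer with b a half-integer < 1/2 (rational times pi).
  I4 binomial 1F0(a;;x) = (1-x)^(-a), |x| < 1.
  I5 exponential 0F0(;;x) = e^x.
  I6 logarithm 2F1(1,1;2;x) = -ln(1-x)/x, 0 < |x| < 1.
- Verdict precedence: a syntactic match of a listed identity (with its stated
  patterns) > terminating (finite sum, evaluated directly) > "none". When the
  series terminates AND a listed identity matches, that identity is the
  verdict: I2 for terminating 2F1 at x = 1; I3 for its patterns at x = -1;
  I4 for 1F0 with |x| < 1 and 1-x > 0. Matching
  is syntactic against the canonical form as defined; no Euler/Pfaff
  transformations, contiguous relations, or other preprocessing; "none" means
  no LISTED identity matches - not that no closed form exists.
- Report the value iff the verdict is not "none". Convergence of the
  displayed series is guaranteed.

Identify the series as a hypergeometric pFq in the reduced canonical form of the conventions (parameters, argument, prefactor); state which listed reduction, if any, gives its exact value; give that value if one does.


Key observation: from the first term 2: the (-1)^k factor (C = 2, x = -3/2) folds into the argument's sign.
Term ratio: r(k) = (-3/2) * (k-5) (k-3/2) (k+5/2) / [(k+1/6) (k+3/2) (k+1)] - rational in k. x = (-3/2); t_0 = 2; negate the roots.

This is 2 * 3F2(-5, -3/2, 5/2; 1/6, 3/2; -3/2) in reduced canonical form. Verdict: terminating - the sum ends at index 5 because -5 is a negative integer; exact evaluation follows. Value: 63234601/138320.


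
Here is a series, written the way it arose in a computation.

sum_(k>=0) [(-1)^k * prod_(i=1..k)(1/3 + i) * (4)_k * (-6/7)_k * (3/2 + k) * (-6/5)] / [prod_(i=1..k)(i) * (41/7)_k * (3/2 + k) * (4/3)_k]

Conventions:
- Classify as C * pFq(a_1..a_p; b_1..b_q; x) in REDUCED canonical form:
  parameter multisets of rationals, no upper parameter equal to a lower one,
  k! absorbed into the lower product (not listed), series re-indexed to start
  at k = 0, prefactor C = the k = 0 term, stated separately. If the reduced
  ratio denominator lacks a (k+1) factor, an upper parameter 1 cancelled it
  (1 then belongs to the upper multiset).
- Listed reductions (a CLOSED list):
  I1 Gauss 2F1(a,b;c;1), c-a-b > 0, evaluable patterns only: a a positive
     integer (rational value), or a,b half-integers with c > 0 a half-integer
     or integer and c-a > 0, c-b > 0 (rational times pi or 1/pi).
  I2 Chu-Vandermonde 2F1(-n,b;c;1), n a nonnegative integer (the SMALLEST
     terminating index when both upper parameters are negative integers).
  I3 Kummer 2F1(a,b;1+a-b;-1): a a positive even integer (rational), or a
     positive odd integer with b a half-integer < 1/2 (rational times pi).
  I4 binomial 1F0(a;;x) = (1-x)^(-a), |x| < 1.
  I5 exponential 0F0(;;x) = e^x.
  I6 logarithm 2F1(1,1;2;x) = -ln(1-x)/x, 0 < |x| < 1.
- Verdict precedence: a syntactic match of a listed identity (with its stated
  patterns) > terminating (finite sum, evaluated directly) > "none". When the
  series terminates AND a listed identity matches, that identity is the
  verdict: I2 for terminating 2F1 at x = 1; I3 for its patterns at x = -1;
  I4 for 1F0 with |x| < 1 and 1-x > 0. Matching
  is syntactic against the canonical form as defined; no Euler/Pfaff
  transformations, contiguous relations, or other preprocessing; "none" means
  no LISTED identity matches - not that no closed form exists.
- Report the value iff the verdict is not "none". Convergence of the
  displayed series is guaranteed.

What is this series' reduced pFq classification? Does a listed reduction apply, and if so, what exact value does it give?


Classification (C = -6/5): 2F1 with upper {-6/7, 4}, lower {41/7}, argument x = -1. Verdict: this is the Kummer evaluation I3 (x = -1; c = 41/7 equals 1+a-b for upper {-6/7, 4}: listed pattern). Its exact value is -459/245.

Structural cue: t_0 being -6/5, the running product (prefactor -6/5) telescopes to a rising factorial.
Consecutive-term ratio: r(k) = (-1) * (k-6/7) (k+4) / [(k+41/7) (k+1)] - poly over poly, x = (-1) from leading terms; C = -6/5 at k = 0.


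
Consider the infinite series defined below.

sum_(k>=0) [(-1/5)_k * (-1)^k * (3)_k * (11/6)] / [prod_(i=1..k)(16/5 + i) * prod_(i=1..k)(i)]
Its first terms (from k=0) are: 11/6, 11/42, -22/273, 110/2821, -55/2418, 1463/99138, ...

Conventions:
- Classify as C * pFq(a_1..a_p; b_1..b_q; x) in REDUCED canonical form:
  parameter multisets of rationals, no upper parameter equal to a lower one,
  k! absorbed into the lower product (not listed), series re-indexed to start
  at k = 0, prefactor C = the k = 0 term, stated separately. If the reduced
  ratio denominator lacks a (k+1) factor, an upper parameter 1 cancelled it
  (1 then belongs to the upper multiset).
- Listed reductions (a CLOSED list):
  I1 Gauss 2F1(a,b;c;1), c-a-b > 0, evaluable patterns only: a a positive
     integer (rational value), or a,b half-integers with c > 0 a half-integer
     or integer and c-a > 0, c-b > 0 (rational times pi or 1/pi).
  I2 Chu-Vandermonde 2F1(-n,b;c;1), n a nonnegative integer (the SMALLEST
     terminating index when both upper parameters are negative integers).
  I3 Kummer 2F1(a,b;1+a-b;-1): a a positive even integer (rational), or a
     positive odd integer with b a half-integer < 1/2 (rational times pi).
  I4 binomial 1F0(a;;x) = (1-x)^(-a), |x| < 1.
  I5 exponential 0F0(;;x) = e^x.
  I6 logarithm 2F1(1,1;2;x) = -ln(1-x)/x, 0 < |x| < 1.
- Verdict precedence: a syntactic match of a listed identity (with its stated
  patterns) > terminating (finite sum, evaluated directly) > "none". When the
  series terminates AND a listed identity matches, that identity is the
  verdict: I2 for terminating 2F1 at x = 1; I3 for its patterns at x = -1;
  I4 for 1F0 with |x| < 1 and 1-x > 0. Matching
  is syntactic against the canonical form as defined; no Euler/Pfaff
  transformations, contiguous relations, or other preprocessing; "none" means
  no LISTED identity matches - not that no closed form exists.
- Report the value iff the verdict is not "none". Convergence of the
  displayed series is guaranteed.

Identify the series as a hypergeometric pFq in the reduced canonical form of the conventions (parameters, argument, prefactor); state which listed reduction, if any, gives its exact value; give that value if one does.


Key step: x = (-1) and the product of the first k integers (C = 11/6, x = -1) is k!.
Consecutive-term ratio: r(k) = (-1) * (k-1/5) (k+3) / [(k+21/5) (k+1)] ; factor over Q: parameters, x = (-1), and C = 11/6.

This is 11/6 * 2F1(-1/5, 3; 21/5; -1) in reduced canonical form. Verdict: none. A 2F1 with upper {-1/5, 3} fits none of I1-I6 at x = -1; the sum runs forever.


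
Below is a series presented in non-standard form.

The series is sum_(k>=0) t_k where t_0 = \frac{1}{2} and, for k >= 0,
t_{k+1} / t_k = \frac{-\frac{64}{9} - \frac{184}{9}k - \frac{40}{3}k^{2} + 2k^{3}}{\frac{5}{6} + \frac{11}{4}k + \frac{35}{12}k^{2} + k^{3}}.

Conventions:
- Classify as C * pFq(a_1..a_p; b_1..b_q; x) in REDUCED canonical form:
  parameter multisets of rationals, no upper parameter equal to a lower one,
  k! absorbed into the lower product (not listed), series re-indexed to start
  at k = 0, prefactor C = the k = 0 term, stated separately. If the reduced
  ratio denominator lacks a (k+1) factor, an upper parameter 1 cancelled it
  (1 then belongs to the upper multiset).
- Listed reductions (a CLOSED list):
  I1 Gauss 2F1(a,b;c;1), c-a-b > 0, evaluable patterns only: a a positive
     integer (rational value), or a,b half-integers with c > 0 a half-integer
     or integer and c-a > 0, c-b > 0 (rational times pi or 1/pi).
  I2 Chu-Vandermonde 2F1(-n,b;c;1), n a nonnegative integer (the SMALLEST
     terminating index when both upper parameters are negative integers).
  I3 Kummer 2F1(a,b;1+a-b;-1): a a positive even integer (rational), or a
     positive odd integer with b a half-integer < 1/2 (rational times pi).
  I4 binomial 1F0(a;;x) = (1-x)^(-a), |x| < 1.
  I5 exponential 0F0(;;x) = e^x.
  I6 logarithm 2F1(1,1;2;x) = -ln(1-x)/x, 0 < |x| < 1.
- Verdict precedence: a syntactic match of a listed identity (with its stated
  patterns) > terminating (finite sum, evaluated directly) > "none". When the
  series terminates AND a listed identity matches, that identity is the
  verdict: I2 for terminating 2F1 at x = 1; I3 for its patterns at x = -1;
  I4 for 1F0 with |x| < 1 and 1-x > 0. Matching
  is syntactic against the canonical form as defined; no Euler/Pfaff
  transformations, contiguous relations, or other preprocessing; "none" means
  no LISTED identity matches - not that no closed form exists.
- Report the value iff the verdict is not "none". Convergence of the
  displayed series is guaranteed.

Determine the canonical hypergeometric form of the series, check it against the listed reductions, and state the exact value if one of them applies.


Classification (C = \frac{1}{2}): 2F1 with upper {-8, \frac{2}{3}}, lower {\frac{5}{4}}, argument x = 2. Verdict: terminating. (-8)_k vanishes past k = 8, leaving a 9-term sum, computed directly. Exact value: \frac{18371112529}{170300268450}.

Structural cue: from the first term \frac{1}{2}: factor the ratio over Q (C = 1/2, x = 2): negated roots = parameters.
Consecutive-term ratio: r(k) = 2 * (k-8) (k+\frac{2}{3}) / [(k+\frac{5}{4}) (k+1)] - rational in k. x = 2; t_0 = \frac{1}{2}; negate the roots.


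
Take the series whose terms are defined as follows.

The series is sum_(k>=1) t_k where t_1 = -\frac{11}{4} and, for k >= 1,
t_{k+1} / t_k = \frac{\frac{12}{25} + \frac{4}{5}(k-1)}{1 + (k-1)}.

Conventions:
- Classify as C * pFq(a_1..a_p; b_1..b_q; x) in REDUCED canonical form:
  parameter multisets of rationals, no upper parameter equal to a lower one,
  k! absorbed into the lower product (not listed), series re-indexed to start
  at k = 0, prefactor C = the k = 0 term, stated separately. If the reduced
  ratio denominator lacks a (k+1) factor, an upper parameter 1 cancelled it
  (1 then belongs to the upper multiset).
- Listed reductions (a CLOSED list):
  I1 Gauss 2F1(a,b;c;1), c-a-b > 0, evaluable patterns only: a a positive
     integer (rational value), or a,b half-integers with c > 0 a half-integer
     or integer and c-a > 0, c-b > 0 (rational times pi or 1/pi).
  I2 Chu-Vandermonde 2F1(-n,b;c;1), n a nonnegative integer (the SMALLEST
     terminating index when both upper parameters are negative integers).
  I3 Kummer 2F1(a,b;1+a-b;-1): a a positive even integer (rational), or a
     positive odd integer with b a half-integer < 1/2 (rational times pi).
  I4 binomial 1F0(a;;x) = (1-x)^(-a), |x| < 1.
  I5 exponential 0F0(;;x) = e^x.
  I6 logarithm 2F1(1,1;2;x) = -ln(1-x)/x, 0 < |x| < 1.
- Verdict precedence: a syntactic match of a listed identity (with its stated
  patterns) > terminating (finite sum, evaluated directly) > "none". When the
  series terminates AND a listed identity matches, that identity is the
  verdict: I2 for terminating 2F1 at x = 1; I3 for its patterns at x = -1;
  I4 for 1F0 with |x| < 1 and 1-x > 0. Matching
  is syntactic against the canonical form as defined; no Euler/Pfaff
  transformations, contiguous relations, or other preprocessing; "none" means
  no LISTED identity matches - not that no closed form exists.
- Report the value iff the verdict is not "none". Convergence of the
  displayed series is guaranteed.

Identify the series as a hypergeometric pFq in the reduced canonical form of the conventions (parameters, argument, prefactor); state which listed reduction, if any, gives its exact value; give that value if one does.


With C = -\frac{11}{4}: the canonical form is 1F0(\frac{3}{5}; -; \frac{4}{5}). Verdict: the binomial series (I4) fires (the 1F0 binomial series: exponent -3/5, x = \frac{4}{5}). Sum: \left(-\frac{11}{4}\right) \cdot \left(\frac{1}{5}\right)^{-\frac{3}{5}}.

Structural cue: t_0 = -\frac{11}{4} here, and factor the ratio over Q (C = -11/4): negated roots = parameters.
Consecutive-term ratio: r(k) = \frac{4}{5} * (k+\frac{3}{5}) / [(k+1)] - rational; roots negated = parameters, x = \frac{4}{5}, C = -\frac{11}{4}.


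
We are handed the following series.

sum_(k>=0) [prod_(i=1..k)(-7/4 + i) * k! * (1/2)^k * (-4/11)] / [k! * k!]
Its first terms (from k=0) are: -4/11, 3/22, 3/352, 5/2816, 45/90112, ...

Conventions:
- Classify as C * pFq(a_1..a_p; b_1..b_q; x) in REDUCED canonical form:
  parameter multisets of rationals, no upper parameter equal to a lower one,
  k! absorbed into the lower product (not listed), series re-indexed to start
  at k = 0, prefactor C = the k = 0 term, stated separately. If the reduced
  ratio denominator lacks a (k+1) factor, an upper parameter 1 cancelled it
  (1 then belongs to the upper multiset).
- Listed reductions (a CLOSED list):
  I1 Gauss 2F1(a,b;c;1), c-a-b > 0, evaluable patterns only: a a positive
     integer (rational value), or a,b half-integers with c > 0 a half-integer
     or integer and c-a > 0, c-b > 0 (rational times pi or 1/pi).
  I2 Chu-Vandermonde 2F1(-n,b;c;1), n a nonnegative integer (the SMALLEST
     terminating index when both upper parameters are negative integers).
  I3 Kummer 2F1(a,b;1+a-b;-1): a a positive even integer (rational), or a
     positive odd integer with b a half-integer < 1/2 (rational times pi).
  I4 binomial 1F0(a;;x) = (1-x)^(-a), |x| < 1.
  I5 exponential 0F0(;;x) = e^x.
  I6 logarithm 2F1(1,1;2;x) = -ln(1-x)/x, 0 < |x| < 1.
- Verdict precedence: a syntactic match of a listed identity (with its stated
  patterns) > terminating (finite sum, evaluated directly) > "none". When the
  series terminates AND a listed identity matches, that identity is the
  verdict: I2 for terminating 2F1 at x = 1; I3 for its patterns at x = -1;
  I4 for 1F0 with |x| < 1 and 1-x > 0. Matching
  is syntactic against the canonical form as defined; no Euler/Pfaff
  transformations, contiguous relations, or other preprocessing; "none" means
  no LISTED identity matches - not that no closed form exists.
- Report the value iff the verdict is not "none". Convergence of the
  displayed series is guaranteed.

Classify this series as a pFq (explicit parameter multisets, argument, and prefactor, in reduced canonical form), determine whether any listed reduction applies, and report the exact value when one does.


Prefactor -4/11, argument 1/2: 1F0 with upper {-3/4} over lower {-}. Verdict: this is binomial (I4) (the 1F0 binomial series: exponent 3/4, x = 1/2). Sum: (-4/11) * (1/2)^(3/4).

Structural cue: t_0 = -4/11 here, and the parameter 1 appears in both the upper and lower lists and cancels.
Term ratio: r(k) = (1/2) * (k-3/4) / [(k+1)] - rational; roots negated = parameters, x = (1/2), C = -4/11.


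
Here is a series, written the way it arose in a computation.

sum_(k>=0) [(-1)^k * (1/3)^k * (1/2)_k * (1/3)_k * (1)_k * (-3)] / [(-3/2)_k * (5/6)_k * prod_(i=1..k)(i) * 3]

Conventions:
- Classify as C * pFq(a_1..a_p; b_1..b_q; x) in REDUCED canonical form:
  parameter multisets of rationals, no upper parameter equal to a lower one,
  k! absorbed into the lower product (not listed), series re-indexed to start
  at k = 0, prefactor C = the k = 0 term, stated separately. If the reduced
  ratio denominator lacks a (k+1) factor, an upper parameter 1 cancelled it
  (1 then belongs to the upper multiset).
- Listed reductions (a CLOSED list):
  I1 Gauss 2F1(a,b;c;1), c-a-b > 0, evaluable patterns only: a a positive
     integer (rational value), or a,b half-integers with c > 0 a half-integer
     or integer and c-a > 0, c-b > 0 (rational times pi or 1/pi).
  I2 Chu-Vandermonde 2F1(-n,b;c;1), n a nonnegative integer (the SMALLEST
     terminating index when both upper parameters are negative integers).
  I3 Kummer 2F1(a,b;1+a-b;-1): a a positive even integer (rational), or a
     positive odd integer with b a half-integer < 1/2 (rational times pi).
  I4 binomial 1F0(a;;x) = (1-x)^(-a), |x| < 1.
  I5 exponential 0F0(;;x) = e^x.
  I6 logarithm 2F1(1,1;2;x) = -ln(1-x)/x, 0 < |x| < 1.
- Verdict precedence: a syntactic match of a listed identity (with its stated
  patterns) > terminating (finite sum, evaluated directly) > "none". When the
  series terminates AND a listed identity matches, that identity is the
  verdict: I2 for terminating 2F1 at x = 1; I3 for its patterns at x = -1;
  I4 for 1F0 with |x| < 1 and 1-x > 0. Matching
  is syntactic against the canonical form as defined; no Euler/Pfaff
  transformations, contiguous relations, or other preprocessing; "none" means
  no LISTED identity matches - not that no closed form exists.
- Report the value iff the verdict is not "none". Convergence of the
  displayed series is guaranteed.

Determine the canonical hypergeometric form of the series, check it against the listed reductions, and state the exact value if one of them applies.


Reduced: x = -1/3, 3F2, upper = {1/3, 1/2, 1}, lower = {-3/2, 5/6}, C = -1. Verdict: none here - no I1-I6 shape fits x = -1/3 with lower {-3/2, 5/6}.

First insight: t_0 being -1, the (-1)^k factor (C = -1) folds into the argument's sign.
Step ratio: r(k) = (-1/3) * (k+1/3) (k+1/2) (k+1) / [(k-3/2) (k+5/6) (k+1)] - poly over poly, x = (-1/3) from leading terms; C = -1 at k = 0.


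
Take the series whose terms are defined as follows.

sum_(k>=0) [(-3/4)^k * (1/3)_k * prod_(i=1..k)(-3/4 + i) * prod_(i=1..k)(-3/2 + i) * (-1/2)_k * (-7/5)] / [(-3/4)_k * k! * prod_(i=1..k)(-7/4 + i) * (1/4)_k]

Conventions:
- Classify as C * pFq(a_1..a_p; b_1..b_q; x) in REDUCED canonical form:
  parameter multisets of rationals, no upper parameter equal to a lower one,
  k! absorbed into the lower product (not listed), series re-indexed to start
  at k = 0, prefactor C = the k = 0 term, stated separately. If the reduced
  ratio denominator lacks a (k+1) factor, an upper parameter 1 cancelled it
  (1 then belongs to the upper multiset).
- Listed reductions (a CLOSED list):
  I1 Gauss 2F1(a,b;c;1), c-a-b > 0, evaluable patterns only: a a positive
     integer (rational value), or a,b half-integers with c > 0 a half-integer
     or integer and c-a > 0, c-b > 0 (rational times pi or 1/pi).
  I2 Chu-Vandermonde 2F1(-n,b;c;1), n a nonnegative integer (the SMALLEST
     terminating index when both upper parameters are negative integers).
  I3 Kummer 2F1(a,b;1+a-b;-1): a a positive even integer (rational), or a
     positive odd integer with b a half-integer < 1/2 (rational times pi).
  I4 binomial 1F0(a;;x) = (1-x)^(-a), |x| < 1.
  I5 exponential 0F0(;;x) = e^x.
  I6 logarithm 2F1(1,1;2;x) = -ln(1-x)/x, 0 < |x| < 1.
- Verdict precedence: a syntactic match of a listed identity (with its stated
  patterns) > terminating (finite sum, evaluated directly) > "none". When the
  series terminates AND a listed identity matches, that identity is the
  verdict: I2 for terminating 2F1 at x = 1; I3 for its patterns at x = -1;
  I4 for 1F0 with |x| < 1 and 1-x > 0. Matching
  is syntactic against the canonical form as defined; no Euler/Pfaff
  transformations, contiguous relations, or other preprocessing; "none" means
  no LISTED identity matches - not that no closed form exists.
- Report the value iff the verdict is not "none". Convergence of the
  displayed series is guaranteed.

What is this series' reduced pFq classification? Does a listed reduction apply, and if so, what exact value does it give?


Key observation: t_0 being -7/5, the running product (prefactor -7/5) telescopes to a rising factorial.
Adjacent-term ratio: r(k) = (-3/4) * (k-1/2) (k-1/2) (k+1/3) / [(k-3/4) (k-3/4) (k+1)] - rational; roots negated = parameters, x = (-3/4), C = -7/5.

The series (x = -3/4) is 3F2: upper {-1/2, -1/2, 1/3}, lower {-3/4, -3/4}, prefactor -7/5. Verdict: none (x = -3/4): each listed identity misses the multisets {-1/2, -1/2, 1/3} ; {-3/4, -3/4}.
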